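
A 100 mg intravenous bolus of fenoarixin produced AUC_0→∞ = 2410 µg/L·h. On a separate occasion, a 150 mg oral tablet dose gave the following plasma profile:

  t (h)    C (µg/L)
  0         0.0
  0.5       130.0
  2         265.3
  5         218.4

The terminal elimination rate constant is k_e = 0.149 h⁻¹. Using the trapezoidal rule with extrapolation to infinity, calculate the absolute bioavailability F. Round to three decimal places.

Trapezoidal AUC_0→5 (oral tablet):
  [0→0.5]: (0.0+130.0)/2 × 0.5 = 32.5
  [0.5→2]: (130.0+265.3)/2 × 1.5 = 296.475
  [2→5]: (265.3+218.4)/2 × 3 = 725.55
  Sum = 1054.525 µg/L·h
Tail: C_last/k_e = 218.4/0.149 = 1465.772
AUC_0→∞ (oral tablet) = 1054.525 + 1465.772 = 2520.297 µg/L·h
F = (AUC_ev/D_ev)/(AUC_iv/D_iv) = (2520.297/150)/(2410/100) = 16.80198/24.1 = 0.6972

F = 0.697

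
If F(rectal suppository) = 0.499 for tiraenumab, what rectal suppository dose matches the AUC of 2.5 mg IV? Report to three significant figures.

For equal systemic exposure: F × D_ev = D_iv
D_ev = D_iv / F = 2.5 / 0.499 = 5.01002 mg

D_rectal = 5.01 mg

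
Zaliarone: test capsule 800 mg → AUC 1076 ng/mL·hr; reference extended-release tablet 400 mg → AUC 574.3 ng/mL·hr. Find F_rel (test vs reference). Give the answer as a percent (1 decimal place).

F_rel = 93.7%

F_rel = (AUC_test/D_test) / (AUC_ref/D_ref)
      = (1076/800) / (574.3/400)
      = 1.345 / 1.43575 = 0.9368 = 93.68%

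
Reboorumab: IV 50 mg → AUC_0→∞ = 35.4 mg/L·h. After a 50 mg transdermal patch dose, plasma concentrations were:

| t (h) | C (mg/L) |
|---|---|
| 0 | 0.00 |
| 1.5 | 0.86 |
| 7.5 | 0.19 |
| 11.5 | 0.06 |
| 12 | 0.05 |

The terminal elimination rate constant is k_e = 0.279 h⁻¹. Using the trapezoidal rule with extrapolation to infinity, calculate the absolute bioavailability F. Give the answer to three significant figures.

Trapezoidal AUC_0→12 (transdermal patch):
  [0→1.5]: (0.00+0.86)/2 × 1.5 = 0.645
  [1.5→7.5]: (0.86+0.19)/2 × 6 = 3.15
  [7.5→11.5]: (0.19+0.06)/2 × 4 = 0.5
  [11.5→12]: (0.06+0.05)/2 × 0.5 = 0.0275
  Sum = 4.3225 mg/L·h
Tail: C_last/k_e = 0.05/0.279 = 0.179
AUC_0→∞ (transdermal patch) = 4.3225 + 0.179 = 4.5015 mg/L·h
F = (AUC_ev/D_ev)/(AUC_iv/D_iv) = (4.5015/50)/(35.4/50) = 0.09003/0.708 = 0.1272

F = 0.127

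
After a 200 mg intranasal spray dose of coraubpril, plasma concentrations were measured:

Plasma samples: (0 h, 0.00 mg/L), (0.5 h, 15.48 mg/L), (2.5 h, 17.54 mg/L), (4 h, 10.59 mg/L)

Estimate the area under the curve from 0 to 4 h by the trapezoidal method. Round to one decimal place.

Trapezoidal AUC_0→4:
  [0→0.5]: (0.00+15.48)/2 × 0.5 = 3.87
  [0.5→2.5]: (15.48+17.54)/2 × 2 = 33.02
  [2.5→4]: (17.54+10.59)/2 × 1.5 = 21.0975
  Sum = 57.9875 mg/L·h

AUC = 58.0 mg/L·h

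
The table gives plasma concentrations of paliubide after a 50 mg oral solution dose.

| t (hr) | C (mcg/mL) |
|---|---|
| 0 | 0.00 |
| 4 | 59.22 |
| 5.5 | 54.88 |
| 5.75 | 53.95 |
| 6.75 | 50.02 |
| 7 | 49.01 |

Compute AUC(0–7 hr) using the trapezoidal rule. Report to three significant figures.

AUC = 282 mcg/mL·hr

Trapezoidal AUC_0→7:
  [0→4]: (0.00+59.22)/2 × 4 = 118.44
  [4→5.5]: (59.22+54.88)/2 × 1.5 = 85.575
  [5.5→5.75]: (54.88+53.95)/2 × 0.25 = 13.60375
  [5.75→6.75]: (53.95+50.02)/2 × 1 = 51.985
  [6.75→7]: (50.02+49.01)/2 × 0.25 = 12.37875
  Sum = 281.9825 mcg/mL·hr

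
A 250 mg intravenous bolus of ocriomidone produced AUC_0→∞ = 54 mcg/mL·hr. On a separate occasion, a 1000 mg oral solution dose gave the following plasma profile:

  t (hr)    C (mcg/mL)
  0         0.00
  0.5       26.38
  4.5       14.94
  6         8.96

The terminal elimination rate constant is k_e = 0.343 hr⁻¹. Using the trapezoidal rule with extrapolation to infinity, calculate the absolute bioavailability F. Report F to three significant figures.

F = 0.617

Trapezoidal AUC_0→6 (oral solution):
  [0→0.5]: (0.00+26.38)/2 × 0.5 = 6.595
  [0.5→4.5]: (26.38+14.94)/2 × 4 = 82.64
  [4.5→6]: (14.94+8.96)/2 × 1.5 = 17.925
  Sum = 107.16 mcg/mL·hr
Tail: C_last/k_e = 8.96/0.343 = 26.122
AUC_0→∞ (oral solution) = 107.16 + 26.122 = 133.282 mcg/mL·hr
F = (AUC_ev/D_ev)/(AUC_iv/D_iv) = (133.282/1000)/(54/250) = 0.133282/0.216 = 0.6170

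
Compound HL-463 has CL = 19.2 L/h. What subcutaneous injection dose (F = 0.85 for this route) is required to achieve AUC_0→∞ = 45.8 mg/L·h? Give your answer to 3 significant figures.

Dose = CL × AUC_0→∞ / F
     = 19.2 × 45.8 / 0.85 = 1034.54 mg

Dose = 1030 mg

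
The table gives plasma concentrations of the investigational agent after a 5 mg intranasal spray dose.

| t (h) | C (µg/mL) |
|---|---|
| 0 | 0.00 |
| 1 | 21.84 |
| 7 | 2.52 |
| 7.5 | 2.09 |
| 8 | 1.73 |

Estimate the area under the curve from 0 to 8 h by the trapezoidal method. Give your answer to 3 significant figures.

Trapezoidal AUC_0→8:
  [0→1]: (0.00+21.84)/2 × 1 = 10.92
  [1→7]: (21.84+2.52)/2 × 6 = 73.08
  [7→7.5]: (2.52+2.09)/2 × 0.5 = 1.1525
  [7.5→8]: (2.09+1.73)/2 × 0.5 = 0.955
  Sum = 86.1075 µg/mL·h

AUC = 86.1 µg/mL·h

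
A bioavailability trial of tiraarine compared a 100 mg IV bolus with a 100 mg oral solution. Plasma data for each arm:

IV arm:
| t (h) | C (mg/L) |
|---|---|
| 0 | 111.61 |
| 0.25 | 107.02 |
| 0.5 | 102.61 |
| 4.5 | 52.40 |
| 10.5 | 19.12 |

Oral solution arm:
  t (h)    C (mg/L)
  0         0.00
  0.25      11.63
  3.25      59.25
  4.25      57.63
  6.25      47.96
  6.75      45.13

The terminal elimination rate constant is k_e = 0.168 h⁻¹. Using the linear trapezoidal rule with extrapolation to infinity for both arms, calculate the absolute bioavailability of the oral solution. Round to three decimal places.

F = 0.815

Trapezoidal AUC_0→10.5 (IV):
  [0→0.25]: (111.61+107.02)/2 × 0.25 = 27.32875
  [0.25→0.5]: (107.02+102.61)/2 × 0.25 = 26.20375
  [0.5→4.5]: (102.61+52.40)/2 × 4 = 310.02
  [4.5→10.5]: (52.40+19.12)/2 × 6 = 214.56
  Sum = 578.1125 mg/L·h
IV tail: 19.12/0.168 = 113.810; AUC_iv,0→∞ = 578.1125 + 113.810 = 691.9225 mg/L·h
Trapezoidal AUC_0→6.75 (oral solution):
  [0→0.25]: (0.00+11.63)/2 × 0.25 = 1.45375
  [0.25→3.25]: (11.63+59.25)/2 × 3 = 106.32
  [3.25→4.25]: (59.25+57.63)/2 × 1 = 58.44
  [4.25→6.25]: (57.63+47.96)/2 × 2 = 105.59
  [6.25→6.75]: (47.96+45.13)/2 × 0.5 = 23.2725
  Sum = 295.07625 mg/L·h
oral solution tail: 45.13/0.168 = 268.631; AUC_ev,0→∞ = 295.07625 + 268.631 = 563.70725 mg/L·h
F = (AUC_ev/D_ev)/(AUC_iv/D_iv) = (563.70725/100)/(691.9225/100) = 5.6370725/6.919225 = 0.8147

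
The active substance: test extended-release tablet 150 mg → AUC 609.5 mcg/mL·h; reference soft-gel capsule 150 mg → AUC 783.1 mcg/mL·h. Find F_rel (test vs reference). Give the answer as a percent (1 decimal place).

F_rel = 77.8%

F_rel = (AUC_test/D_test) / (AUC_ref/D_ref)
      = (609.5/150) / (783.1/150)
      = 4.06333 / 5.22067 = 0.7783 = 77.83%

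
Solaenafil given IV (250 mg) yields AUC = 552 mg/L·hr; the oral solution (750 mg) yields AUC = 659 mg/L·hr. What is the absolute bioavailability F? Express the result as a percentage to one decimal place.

F = 39.8%

F = (AUC_ev / D_ev) / (AUC_iv / D_iv)
  = (659/750) / (552/250)
  = 0.878667 / 2.208 = 0.3979
  = 39.79%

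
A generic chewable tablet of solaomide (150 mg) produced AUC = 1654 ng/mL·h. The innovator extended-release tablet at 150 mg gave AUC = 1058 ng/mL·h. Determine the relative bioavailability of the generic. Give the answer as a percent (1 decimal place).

F_rel = (AUC_test/D_test) / (AUC_ref/D_ref)
      = (1654/150) / (1058/150)
      = 11.0267 / 7.05333 = 1.5633 = 156.33%

F_rel = 156.3%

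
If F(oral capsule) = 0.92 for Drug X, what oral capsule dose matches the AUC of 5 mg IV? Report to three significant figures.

D_oral = 5.43 mg

For equal systemic exposure: F × D_ev = D_iv
D_ev = D_iv / F = 5 / 0.92 = 5.43478 mg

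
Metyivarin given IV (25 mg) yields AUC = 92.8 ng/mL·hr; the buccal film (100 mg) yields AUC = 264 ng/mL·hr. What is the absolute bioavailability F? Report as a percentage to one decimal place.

F = (AUC_ev / D_ev) / (AUC_iv / D_iv)
  = (264/100) / (92.8/25)
  = 2.64 / 3.712 = 0.7112
  = 71.12%

F = 71.1%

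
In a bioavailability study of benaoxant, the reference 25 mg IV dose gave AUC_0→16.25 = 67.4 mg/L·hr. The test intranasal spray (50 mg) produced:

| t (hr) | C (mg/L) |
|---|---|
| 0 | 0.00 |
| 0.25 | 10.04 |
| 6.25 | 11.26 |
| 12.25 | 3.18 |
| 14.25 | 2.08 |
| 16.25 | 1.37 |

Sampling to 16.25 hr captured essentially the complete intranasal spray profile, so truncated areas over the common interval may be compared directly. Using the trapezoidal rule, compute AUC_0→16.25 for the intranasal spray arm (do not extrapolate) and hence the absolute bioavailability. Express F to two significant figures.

F = 0.87

Trapezoidal AUC_0→16.25 (intranasal spray):
  [0→0.25]: (0.00+10.04)/2 × 0.25 = 1.255
  [0.25→6.25]: (10.04+11.26)/2 × 6 = 63.9
  [6.25→12.25]: (11.26+3.18)/2 × 6 = 43.32
  [12.25→14.25]: (3.18+2.08)/2 × 2 = 5.26
  [14.25→16.25]: (2.08+1.37)/2 × 2 = 3.45
  Sum = 117.185 mg/L·hr
F = (AUC_ev/D_ev)/(AUC_iv/D_iv) = (117.185/50)/(67.4/25) = 2.3437/2.696 = 0.8693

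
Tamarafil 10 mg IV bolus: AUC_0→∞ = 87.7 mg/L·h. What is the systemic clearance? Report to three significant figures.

CL = Dose_iv / AUC_0→∞
   = 10 / 87.7 = 0.114025 L/h

CL = 0.114 L/h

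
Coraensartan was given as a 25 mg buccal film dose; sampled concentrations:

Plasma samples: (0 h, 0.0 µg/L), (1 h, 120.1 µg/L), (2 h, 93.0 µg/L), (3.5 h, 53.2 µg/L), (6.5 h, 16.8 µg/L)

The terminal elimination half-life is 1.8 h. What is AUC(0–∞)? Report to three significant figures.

Trapezoidal AUC_0→6.5:
  [0→1]: (0.0+120.1)/2 × 1 = 60.05
  [1→2]: (120.1+93.0)/2 × 1 = 106.55
  [2→3.5]: (93.0+53.2)/2 × 1.5 = 109.65
  [3.5→6.5]: (53.2+16.8)/2 × 3 = 105.0
  Sum = 381.25 µg/L·h
k_e = ln2 / t½ = 0.693147 / 1.8 = 0.3851 h^-1
Extrapolated tail: C_last / k_e = 16.8 / 0.3851 = 43.625
AUC_0→∞ = 381.25 + 43.625 = 424.875 µg/L·h

AUC = 425 µg/L·h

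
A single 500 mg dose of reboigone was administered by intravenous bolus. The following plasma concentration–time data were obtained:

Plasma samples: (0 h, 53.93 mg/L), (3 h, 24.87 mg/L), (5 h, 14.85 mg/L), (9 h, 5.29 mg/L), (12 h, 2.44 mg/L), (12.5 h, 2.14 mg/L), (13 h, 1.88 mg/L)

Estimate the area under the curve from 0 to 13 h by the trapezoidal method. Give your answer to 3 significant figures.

Trapezoidal AUC_0→13:
  [0→3]: (53.93+24.87)/2 × 3 = 118.2
  [3→5]: (24.87+14.85)/2 × 2 = 39.72
  [5→9]: (14.85+5.29)/2 × 4 = 40.28
  [9→12]: (5.29+2.44)/2 × 3 = 11.595
  [12→12.5]: (2.44+2.14)/2 × 0.5 = 1.145
  [12.5→13]: (2.14+1.88)/2 × 0.5 = 1.005
  Sum = 211.945 mg/L·h

AUC = 212 mg/L·h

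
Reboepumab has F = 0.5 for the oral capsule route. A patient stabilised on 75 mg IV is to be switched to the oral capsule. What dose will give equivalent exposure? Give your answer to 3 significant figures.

D_oral = 150 mg

For equal systemic exposure: F × D_ev = D_iv
D_ev = D_iv / F = 75 / 0.5 = 150 mg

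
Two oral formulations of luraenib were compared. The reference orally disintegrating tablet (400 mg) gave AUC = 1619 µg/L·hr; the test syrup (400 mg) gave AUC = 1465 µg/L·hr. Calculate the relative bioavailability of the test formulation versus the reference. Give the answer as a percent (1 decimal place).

F_rel = 90.5%

F_rel = (AUC_test/D_test) / (AUC_ref/D_ref)
      = (1465/400) / (1619/400)
      = 3.6625 / 4.0475 = 0.9049 = 90.49%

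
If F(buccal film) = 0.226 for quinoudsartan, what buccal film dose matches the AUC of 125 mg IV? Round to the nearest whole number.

D_buccal = 553 mg

For equal systemic exposure: F × D_ev = D_iv
D_ev = D_iv / F = 125 / 0.226 = 553.097 mg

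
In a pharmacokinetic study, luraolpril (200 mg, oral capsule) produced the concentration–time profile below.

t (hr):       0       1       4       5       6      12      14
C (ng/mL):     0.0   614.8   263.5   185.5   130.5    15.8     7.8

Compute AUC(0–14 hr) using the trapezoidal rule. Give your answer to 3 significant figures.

Trapezoidal AUC_0→14:
  [0→1]: (0.0+614.8)/2 × 1 = 307.4
  [1→4]: (614.8+263.5)/2 × 3 = 1317.45
  [4→5]: (263.5+185.5)/2 × 1 = 224.5
  [5→6]: (185.5+130.5)/2 × 1 = 158.0
  [6→12]: (130.5+15.8)/2 × 6 = 438.9
  [12→14]: (15.8+7.8)/2 × 2 = 23.6
  Sum = 2469.85 ng/mL·hr

AUC = 2470 ng/mL·hr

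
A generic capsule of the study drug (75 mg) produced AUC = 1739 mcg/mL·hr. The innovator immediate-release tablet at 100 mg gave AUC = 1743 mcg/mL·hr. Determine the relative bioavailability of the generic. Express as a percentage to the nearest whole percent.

F_rel = 133%

F_rel = (AUC_test/D_test) / (AUC_ref/D_ref)
      = (1739/75) / (1743/100)
      = 23.1867 / 17.43 = 1.3303 = 133.03%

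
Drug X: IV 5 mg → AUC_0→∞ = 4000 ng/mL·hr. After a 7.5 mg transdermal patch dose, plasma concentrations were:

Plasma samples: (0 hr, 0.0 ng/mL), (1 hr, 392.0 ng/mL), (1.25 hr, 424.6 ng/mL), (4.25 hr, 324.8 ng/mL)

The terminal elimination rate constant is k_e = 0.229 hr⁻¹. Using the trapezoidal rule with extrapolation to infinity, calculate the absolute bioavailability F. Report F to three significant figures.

F = 0.473

Trapezoidal AUC_0→4.25 (transdermal patch):
  [0→1]: (0.0+392.0)/2 × 1 = 196.0
  [1→1.25]: (392.0+424.6)/2 × 0.25 = 102.075
  [1.25→4.25]: (424.6+324.8)/2 × 3 = 1124.1
  Sum = 1422.175 ng/mL·hr
Tail: C_last/k_e = 324.8/0.229 = 1418.341
AUC_0→∞ (transdermal patch) = 1422.175 + 1418.341 = 2840.516 ng/mL·hr
F = (AUC_ev/D_ev)/(AUC_iv/D_iv) = (2840.516/7.5)/(4000/5) = 378.735/800 = 0.4734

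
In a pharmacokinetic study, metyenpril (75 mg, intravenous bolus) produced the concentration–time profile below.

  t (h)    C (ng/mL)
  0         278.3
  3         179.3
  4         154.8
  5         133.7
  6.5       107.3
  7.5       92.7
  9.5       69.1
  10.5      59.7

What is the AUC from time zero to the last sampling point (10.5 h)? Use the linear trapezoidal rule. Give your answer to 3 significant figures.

AUC = 1500 ng/mL·h

Trapezoidal AUC_0→10.5:
  [0→3]: (278.3+179.3)/2 × 3 = 686.4
  [3→4]: (179.3+154.8)/2 × 1 = 167.05
  [4→5]: (154.8+133.7)/2 × 1 = 144.25
  [5→6.5]: (133.7+107.3)/2 × 1.5 = 180.75
  [6.5→7.5]: (107.3+92.7)/2 × 1 = 100.0
  [7.5→9.5]: (92.7+69.1)/2 × 2 = 161.8
  [9.5→10.5]: (69.1+59.7)/2 × 1 = 64.4
  Sum = 1504.65 ng/mL·h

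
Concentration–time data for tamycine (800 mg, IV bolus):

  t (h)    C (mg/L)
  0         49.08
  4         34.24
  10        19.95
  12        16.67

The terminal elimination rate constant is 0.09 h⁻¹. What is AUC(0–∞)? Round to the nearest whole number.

Trapezoidal AUC_0→12:
  [0→4]: (49.08+34.24)/2 × 4 = 166.64
  [4→10]: (34.24+19.95)/2 × 6 = 162.57
  [10→12]: (19.95+16.67)/2 × 2 = 36.62
  Sum = 365.83 mg/L·h
Extrapolated tail: C_last / k_e = 16.67 / 0.09 = 185.222
AUC_0→∞ = 365.83 + 185.222 = 551.052 mg/L·h

AUC = 551 mg/L·h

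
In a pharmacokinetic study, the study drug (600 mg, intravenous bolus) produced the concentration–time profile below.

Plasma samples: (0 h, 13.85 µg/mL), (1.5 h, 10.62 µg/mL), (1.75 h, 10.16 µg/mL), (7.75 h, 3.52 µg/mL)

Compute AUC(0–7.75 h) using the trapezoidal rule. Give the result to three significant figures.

AUC = 62.0 µg/mL·h

Trapezoidal AUC_0→7.75:
  [0→1.5]: (13.85+10.62)/2 × 1.5 = 18.3525
  [1.5→1.75]: (10.62+10.16)/2 × 0.25 = 2.5975
  [1.75→7.75]: (10.16+3.52)/2 × 6 = 41.04
  Sum = 61.99 µg/mL·h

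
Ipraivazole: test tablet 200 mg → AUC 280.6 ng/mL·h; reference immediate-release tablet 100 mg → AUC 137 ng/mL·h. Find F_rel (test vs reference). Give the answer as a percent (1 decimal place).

F_rel = (AUC_test/D_test) / (AUC_ref/D_ref)
      = (280.6/200) / (137/100)
      = 1.403 / 1.37 = 1.0241 = 102.41%

F_rel = 102.4%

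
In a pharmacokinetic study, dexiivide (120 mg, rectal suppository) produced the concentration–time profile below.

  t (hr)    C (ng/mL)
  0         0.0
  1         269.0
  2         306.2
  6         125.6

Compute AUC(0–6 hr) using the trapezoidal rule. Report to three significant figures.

Trapezoidal AUC_0→6:
  [0→1]: (0.0+269.0)/2 × 1 = 134.5
  [1→2]: (269.0+306.2)/2 × 1 = 287.6
  [2→6]: (306.2+125.6)/2 × 4 = 863.6
  Sum = 1285.7 ng/mL·hr

AUC = 1290 ng/mL·hr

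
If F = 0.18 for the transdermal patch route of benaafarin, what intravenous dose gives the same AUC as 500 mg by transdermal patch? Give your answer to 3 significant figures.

D_iv = 90.0 mg

Systemic exposure from an extravascular dose = F × D_ev, so the equivalent IV dose is F × D_ev.
D_iv = F × D_ev = 0.18 × 500 = 90 mg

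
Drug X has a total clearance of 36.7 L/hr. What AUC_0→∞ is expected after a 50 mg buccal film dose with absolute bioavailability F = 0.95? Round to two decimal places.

AUC = 1.29 mg/L·hr

AUC_0→∞ = F × Dose / CL
        = 0.95 × 50 / 36.7 = 1.29428 mg/L·hr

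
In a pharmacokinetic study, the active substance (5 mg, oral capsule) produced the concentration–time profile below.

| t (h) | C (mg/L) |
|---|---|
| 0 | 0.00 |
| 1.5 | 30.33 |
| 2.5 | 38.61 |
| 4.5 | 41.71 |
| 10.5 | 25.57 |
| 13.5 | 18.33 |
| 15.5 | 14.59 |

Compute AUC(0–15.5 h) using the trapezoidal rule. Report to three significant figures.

AUC = 438 mg/L·h

Trapezoidal AUC_0→15.5:
  [0→1.5]: (0.00+30.33)/2 × 1.5 = 22.7475
  [1.5→2.5]: (30.33+38.61)/2 × 1 = 34.47
  [2.5→4.5]: (38.61+41.71)/2 × 2 = 80.32
  [4.5→10.5]: (41.71+25.57)/2 × 6 = 201.84
  [10.5→13.5]: (25.57+18.33)/2 × 3 = 65.85
  [13.5→15.5]: (18.33+14.59)/2 × 2 = 32.92
  Sum = 438.1475 mg/L·h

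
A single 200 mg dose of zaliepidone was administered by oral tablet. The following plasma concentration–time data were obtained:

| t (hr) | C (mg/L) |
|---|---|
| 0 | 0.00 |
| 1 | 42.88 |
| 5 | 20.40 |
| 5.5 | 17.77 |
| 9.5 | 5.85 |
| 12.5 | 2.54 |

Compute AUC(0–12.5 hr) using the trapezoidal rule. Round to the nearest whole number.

Trapezoidal AUC_0→12.5:
  [0→1]: (0.00+42.88)/2 × 1 = 21.44
  [1→5]: (42.88+20.40)/2 × 4 = 126.56
  [5→5.5]: (20.40+17.77)/2 × 0.5 = 9.5425
  [5.5→9.5]: (17.77+5.85)/2 × 4 = 47.24
  [9.5→12.5]: (5.85+2.54)/2 × 3 = 12.585
  Sum = 217.3675 mg/L·hr

AUC = 217 mg/L·hr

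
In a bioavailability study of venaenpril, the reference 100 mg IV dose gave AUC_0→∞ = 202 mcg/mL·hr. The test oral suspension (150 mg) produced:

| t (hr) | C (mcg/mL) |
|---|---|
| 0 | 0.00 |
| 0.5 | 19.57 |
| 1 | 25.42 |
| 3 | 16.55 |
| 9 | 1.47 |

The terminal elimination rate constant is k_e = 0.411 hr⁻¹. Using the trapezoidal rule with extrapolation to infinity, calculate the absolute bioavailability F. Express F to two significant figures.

F = 0.38

Trapezoidal AUC_0→9 (oral suspension):
  [0→0.5]: (0.00+19.57)/2 × 0.5 = 4.8925
  [0.5→1]: (19.57+25.42)/2 × 0.5 = 11.2475
  [1→3]: (25.42+16.55)/2 × 2 = 41.97
  [3→9]: (16.55+1.47)/2 × 6 = 54.06
  Sum = 112.17 mcg/mL·hr
Tail: C_last/k_e = 1.47/0.411 = 3.577
AUC_0→∞ (oral suspension) = 112.17 + 3.577 = 115.747 mcg/mL·hr
F = (AUC_ev/D_ev)/(AUC_iv/D_iv) = (115.747/150)/(202/100) = 0.771647/2.02 = 0.3820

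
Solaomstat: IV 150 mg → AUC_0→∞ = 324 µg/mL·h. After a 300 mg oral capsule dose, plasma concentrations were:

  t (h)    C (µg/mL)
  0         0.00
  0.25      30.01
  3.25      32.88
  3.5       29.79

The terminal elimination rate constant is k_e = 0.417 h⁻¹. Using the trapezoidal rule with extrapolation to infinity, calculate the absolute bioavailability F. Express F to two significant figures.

F = 0.27

Trapezoidal AUC_0→3.5 (oral capsule):
  [0→0.25]: (0.00+30.01)/2 × 0.25 = 3.75125
  [0.25→3.25]: (30.01+32.88)/2 × 3 = 94.335
  [3.25→3.5]: (32.88+29.79)/2 × 0.25 = 7.83375
  Sum = 105.92 µg/mL·h
Tail: C_last/k_e = 29.79/0.417 = 71.439
AUC_0→∞ (oral capsule) = 105.92 + 71.439 = 177.359 µg/mL·h
F = (AUC_ev/D_ev)/(AUC_iv/D_iv) = (177.359/300)/(324/150) = 0.591197/2.16 = 0.2737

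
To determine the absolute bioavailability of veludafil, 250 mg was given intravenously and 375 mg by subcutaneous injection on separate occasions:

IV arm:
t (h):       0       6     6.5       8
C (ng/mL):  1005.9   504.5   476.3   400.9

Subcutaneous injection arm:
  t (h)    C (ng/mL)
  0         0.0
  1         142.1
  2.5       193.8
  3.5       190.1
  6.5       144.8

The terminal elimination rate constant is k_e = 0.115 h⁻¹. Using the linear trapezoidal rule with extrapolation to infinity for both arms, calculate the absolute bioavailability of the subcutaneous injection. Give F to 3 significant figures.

Trapezoidal AUC_0→8 (IV):
  [0→6]: (1005.9+504.5)/2 × 6 = 4531.2
  [6→6.5]: (504.5+476.3)/2 × 0.5 = 245.2
  [6.5→8]: (476.3+400.9)/2 × 1.5 = 657.9
  Sum = 5434.3 ng/mL·h
IV tail: 400.9/0.115 = 3486.087; AUC_iv,0→∞ = 5434.3 + 3486.087 = 8920.387 ng/mL·h
Trapezoidal AUC_0→6.5 (subcutaneous injection):
  [0→1]: (0.0+142.1)/2 × 1 = 71.05
  [1→2.5]: (142.1+193.8)/2 × 1.5 = 251.925
  [2.5→3.5]: (193.8+190.1)/2 × 1 = 191.95
  [3.5→6.5]: (190.1+144.8)/2 × 3 = 502.35
  Sum = 1017.275 ng/mL·h
subcutaneous injection tail: 144.8/0.115 = 1259.130; AUC_ev,0→∞ = 1017.275 + 1259.130 = 2276.405 ng/mL·h
F = (AUC_ev/D_ev)/(AUC_iv/D_iv) = (2276.405/375)/(8920.387/250) = 6.07041/35.681548 = 0.1701

F = 0.170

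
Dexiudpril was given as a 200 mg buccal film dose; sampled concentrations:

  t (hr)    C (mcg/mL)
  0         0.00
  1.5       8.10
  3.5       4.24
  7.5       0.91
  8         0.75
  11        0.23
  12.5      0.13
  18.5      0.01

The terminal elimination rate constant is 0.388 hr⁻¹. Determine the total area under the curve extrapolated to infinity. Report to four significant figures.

Trapezoidal AUC_0→18.5:
  [0→1.5]: (0.00+8.10)/2 × 1.5 = 6.075
  [1.5→3.5]: (8.10+4.24)/2 × 2 = 12.34
  [3.5→7.5]: (4.24+0.91)/2 × 4 = 10.3
  [7.5→8]: (0.91+0.75)/2 × 0.5 = 0.415
  [8→11]: (0.75+0.23)/2 × 3 = 1.47
  [11→12.5]: (0.23+0.13)/2 × 1.5 = 0.27
  [12.5→18.5]: (0.13+0.01)/2 × 6 = 0.42
  Sum = 31.29 mcg/mL·hr
Extrapolated tail: C_last / k_e = 0.01 / 0.388 = 0.026
AUC_0→∞ = 31.29 + 0.026 = 31.316 mcg/mL·hr

AUC = 31.32 mcg/mL·hr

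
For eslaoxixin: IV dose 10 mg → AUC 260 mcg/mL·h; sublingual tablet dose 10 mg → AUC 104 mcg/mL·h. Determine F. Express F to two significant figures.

F = 0.40

F = (AUC_ev / D_ev) / (AUC_iv / D_iv)
  = (104/10) / (260/10)
  = 10.4 / 26 = 0.4000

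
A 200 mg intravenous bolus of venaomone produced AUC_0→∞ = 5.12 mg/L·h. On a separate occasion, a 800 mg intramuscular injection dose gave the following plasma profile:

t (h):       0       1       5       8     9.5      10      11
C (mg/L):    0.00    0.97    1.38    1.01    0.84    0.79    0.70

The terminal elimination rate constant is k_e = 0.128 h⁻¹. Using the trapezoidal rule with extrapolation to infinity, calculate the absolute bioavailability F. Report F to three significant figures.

Trapezoidal AUC_0→11 (intramuscular injection):
  [0→1]: (0.00+0.97)/2 × 1 = 0.485
  [1→5]: (0.97+1.38)/2 × 4 = 4.7
  [5→8]: (1.38+1.01)/2 × 3 = 3.585
  [8→9.5]: (1.01+0.84)/2 × 1.5 = 1.3875
  [9.5→10]: (0.84+0.79)/2 × 0.5 = 0.4075
  [10→11]: (0.79+0.70)/2 × 1 = 0.745
  Sum = 11.31 mg/L·h
Tail: C_last/k_e = 0.70/0.128 = 5.469
AUC_0→∞ (intramuscular injection) = 11.31 + 5.469 = 16.779 mg/L·h
F = (AUC_ev/D_ev)/(AUC_iv/D_iv) = (16.779/800)/(5.12/200) = 0.02097375/0.0256 = 0.8193

F = 0.819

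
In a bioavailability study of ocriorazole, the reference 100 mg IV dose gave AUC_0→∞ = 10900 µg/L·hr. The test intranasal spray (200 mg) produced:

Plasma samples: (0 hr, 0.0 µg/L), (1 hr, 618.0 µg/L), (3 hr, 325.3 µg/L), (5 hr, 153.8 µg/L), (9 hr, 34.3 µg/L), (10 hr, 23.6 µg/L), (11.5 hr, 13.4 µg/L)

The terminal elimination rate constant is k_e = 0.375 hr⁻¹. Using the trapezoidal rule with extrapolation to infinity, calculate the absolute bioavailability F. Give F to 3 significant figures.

Trapezoidal AUC_0→11.5 (intranasal spray):
  [0→1]: (0.0+618.0)/2 × 1 = 309.0
  [1→3]: (618.0+325.3)/2 × 2 = 943.3
  [3→5]: (325.3+153.8)/2 × 2 = 479.1
  [5→9]: (153.8+34.3)/2 × 4 = 376.2
  [9→10]: (34.3+23.6)/2 × 1 = 28.95
  [10→11.5]: (23.6+13.4)/2 × 1.5 = 27.75
  Sum = 2164.3 µg/L·hr
Tail: C_last/k_e = 13.4/0.375 = 35.733
AUC_0→∞ (intranasal spray) = 2164.3 + 35.733 = 2200.033 µg/L·hr
F = (AUC_ev/D_ev)/(AUC_iv/D_iv) = (2200.033/200)/(10900/100) = 11.000165/109 = 0.1009

F = 0.101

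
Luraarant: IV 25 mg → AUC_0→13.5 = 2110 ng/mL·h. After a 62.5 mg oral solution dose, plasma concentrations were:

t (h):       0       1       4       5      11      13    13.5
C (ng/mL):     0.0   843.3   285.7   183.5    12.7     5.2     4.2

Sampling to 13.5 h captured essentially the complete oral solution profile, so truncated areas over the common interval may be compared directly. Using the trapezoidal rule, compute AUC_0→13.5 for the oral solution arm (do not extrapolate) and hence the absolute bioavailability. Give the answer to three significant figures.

F = 0.561

Trapezoidal AUC_0→13.5 (oral solution):
  [0→1]: (0.0+843.3)/2 × 1 = 421.65
  [1→4]: (843.3+285.7)/2 × 3 = 1693.5
  [4→5]: (285.7+183.5)/2 × 1 = 234.6
  [5→11]: (183.5+12.7)/2 × 6 = 588.6
  [11→13]: (12.7+5.2)/2 × 2 = 17.9
  [13→13.5]: (5.2+4.2)/2 × 0.5 = 2.35
  Sum = 2958.6 ng/mL·h
F = (AUC_ev/D_ev)/(AUC_iv/D_iv) = (2958.6/62.5)/(2110/25) = 47.3376/84.4 = 0.5609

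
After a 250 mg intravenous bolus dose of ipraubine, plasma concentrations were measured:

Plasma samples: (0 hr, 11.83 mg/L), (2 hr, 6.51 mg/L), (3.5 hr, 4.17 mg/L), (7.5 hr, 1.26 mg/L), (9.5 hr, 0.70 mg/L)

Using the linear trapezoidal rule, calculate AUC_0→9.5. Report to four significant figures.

AUC = 39.17 mg/L·hr

Trapezoidal AUC_0→9.5:
  [0→2]: (11.83+6.51)/2 × 2 = 18.34
  [2→3.5]: (6.51+4.17)/2 × 1.5 = 8.01
  [3.5→7.5]: (4.17+1.26)/2 × 4 = 10.86
  [7.5→9.5]: (1.26+0.70)/2 × 2 = 1.96
  Sum = 39.17 mg/L·hr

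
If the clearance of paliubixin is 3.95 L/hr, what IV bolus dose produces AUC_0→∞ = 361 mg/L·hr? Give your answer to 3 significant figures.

Dose = 1430 mg

Dose_iv = CL × AUC_0→∞
     = 3.95 × 361 = 1425.95 mg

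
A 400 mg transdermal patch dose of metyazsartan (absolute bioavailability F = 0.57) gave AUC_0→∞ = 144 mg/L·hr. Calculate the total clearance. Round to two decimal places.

CL = 1.58 L/hr

CL = F × Dose / AUC_0→∞
   = 0.57 × 400 / 144 = 1.58333 L/hr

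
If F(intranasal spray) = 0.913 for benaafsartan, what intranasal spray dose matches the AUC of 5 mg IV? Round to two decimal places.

For equal systemic exposure: F × D_ev = D_iv
D_ev = D_iv / F = 5 / 0.913 = 5.47645 mg

D_intranasal = 5.48 mg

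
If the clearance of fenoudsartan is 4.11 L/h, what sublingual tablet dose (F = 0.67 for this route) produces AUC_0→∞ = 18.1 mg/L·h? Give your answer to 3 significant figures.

Dose = 111 mg

Dose = CL × AUC_0→∞ / F
     = 4.11 × 18.1 / 0.67 = 111.031 mg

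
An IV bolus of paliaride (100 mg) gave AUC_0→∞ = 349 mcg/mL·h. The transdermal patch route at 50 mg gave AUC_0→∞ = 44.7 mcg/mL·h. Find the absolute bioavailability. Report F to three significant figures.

F = (AUC_ev / D_ev) / (AUC_iv / D_iv)
  = (44.7/50) / (349/100)
  = 0.894 / 3.49 = 0.2562

F = 0.256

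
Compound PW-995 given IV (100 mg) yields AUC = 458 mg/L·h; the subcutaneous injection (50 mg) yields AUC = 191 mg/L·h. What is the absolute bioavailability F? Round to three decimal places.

F = 0.834

F = (AUC_ev / D_ev) / (AUC_iv / D_iv)
  = (191/50) / (458/100)
  = 3.82 / 4.58 = 0.8341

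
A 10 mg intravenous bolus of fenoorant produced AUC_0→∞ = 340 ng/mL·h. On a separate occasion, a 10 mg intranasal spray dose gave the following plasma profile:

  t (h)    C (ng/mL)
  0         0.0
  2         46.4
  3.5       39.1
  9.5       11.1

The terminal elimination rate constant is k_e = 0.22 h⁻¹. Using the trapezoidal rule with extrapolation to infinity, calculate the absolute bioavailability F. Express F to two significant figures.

Trapezoidal AUC_0→9.5 (intranasal spray):
  [0→2]: (0.0+46.4)/2 × 2 = 46.4
  [2→3.5]: (46.4+39.1)/2 × 1.5 = 64.125
  [3.5→9.5]: (39.1+11.1)/2 × 6 = 150.6
  Sum = 261.125 ng/mL·h
Tail: C_last/k_e = 11.1/0.22 = 50.455
AUC_0→∞ (intranasal spray) = 261.125 + 50.455 = 311.58 ng/mL·h
F = (AUC_ev/D_ev)/(AUC_iv/D_iv) = (311.58/10)/(340/10) = 31.158/34 = 0.9164

F = 0.92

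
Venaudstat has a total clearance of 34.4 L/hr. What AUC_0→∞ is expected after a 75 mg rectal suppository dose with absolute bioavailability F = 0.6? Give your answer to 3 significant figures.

AUC = 1.31 mg/L·hr

AUC_0→∞ = F × Dose / CL
        = 0.6 × 75 / 34.4 = 1.30814 mg/L·hr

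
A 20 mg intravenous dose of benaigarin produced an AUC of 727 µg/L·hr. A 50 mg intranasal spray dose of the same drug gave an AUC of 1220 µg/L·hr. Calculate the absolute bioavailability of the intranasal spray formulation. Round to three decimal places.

F = 0.671

F = (AUC_ev / D_ev) / (AUC_iv / D_iv)
  = (1220/50) / (727/20)
  = 24.4 / 36.35 = 0.6713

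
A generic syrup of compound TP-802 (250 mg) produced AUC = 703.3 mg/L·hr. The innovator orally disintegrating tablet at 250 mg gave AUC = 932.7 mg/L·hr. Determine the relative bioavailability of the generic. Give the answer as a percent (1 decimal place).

F_rel = (AUC_test/D_test) / (AUC_ref/D_ref)
      = (703.3/250) / (932.7/250)
      = 2.8132 / 3.7308 = 0.7540 = 75.40%

F_rel = 75.4%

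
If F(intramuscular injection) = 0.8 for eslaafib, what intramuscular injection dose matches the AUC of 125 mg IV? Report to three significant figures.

For equal systemic exposure: F × D_ev = D_iv
D_ev = D_iv / F = 125 / 0.8 = 156.25 mg

D_intramuscular = 156 mg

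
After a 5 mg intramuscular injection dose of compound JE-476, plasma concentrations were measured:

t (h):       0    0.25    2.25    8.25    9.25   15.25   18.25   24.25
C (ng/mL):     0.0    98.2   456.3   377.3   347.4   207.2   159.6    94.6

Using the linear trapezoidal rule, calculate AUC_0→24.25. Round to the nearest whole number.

Trapezoidal AUC_0→24.25:
  [0→0.25]: (0.0+98.2)/2 × 0.25 = 12.275
  [0.25→2.25]: (98.2+456.3)/2 × 2 = 554.5
  [2.25→8.25]: (456.3+377.3)/2 × 6 = 2500.8
  [8.25→9.25]: (377.3+347.4)/2 × 1 = 362.35
  [9.25→15.25]: (347.4+207.2)/2 × 6 = 1663.8
  [15.25→18.25]: (207.2+159.6)/2 × 3 = 550.2
  [18.25→24.25]: (159.6+94.6)/2 × 6 = 762.6
  Sum = 6406.525 ng/mL·h

AUC = 6407 ng/mL·h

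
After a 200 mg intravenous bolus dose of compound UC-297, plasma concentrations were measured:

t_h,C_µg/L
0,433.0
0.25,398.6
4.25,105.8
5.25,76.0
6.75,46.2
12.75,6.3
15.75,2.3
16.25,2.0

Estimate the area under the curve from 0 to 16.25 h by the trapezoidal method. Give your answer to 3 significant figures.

AUC = 1470 µg/L·h

Trapezoidal AUC_0→16.25:
  [0→0.25]: (433.0+398.6)/2 × 0.25 = 103.95
  [0.25→4.25]: (398.6+105.8)/2 × 4 = 1008.8
  [4.25→5.25]: (105.8+76.0)/2 × 1 = 90.9
  [5.25→6.75]: (76.0+46.2)/2 × 1.5 = 91.65
  [6.75→12.75]: (46.2+6.3)/2 × 6 = 157.5
  [12.75→15.75]: (6.3+2.3)/2 × 3 = 12.9
  [15.75→16.25]: (2.3+2.0)/2 × 0.5 = 1.075
  Sum = 1466.775 µg/L·h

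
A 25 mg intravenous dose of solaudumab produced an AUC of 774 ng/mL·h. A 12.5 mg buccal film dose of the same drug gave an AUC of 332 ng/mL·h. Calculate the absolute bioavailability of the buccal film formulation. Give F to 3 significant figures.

F = (AUC_ev / D_ev) / (AUC_iv / D_iv)
  = (332/12.5) / (774/25)
  = 26.56 / 30.96 = 0.8579

F = 0.858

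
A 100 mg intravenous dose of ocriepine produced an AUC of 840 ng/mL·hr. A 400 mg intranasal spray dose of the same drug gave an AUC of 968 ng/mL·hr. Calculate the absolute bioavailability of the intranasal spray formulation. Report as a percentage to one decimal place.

F = (AUC_ev / D_ev) / (AUC_iv / D_iv)
  = (968/400) / (840/100)
  = 2.42 / 8.4 = 0.2881
  = 28.81%

F = 28.8%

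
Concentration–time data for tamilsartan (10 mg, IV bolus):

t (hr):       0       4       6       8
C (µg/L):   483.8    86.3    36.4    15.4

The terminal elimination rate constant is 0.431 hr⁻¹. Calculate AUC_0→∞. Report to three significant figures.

Trapezoidal AUC_0→8:
  [0→4]: (483.8+86.3)/2 × 4 = 1140.2
  [4→6]: (86.3+36.4)/2 × 2 = 122.7
  [6→8]: (36.4+15.4)/2 × 2 = 51.8
  Sum = 1314.7 µg/L·hr
Extrapolated tail: C_last / k_e = 15.4 / 0.431 = 35.731
AUC_0→∞ = 1314.7 + 35.731 = 1350.431 µg/L·hr

AUC = 1350 µg/L·hr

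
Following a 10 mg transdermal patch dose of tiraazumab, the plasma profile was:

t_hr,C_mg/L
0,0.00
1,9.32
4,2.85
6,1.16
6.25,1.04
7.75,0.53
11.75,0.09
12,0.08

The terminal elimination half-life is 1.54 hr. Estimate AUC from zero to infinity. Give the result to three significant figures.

AUC = 29.8 mg/L·hr

Trapezoidal AUC_0→12:
  [0→1]: (0.00+9.32)/2 × 1 = 4.66
  [1→4]: (9.32+2.85)/2 × 3 = 18.255
  [4→6]: (2.85+1.16)/2 × 2 = 4.01
  [6→6.25]: (1.16+1.04)/2 × 0.25 = 0.275
  [6.25→7.75]: (1.04+0.53)/2 × 1.5 = 1.1775
  [7.75→11.75]: (0.53+0.09)/2 × 4 = 1.24
  [11.75→12]: (0.09+0.08)/2 × 0.25 = 0.02125
  Sum = 29.63875 mg/L·hr
k_e = ln2 / t½ = 0.693147 / 1.54 = 0.4501 hr^-1
Extrapolated tail: C_last / k_e = 0.08 / 0.4501 = 0.178
AUC_0→∞ = 29.63875 + 0.178 = 29.81675 mg/L·hr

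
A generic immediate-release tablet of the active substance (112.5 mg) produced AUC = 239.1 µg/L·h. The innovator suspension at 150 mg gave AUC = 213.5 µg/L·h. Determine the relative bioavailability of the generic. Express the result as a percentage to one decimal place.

F_rel = 149.3%

F_rel = (AUC_test/D_test) / (AUC_ref/D_ref)
      = (239.1/112.5) / (213.5/150)
      = 2.12533 / 1.42333 = 1.4932 = 149.32%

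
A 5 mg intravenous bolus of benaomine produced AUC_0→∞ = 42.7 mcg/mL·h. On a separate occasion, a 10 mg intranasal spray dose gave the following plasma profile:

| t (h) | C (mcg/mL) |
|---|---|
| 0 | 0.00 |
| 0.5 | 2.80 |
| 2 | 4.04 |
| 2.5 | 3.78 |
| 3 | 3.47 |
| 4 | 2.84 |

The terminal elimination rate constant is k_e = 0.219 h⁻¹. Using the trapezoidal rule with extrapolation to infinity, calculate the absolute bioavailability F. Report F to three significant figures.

F = 0.301

Trapezoidal AUC_0→4 (intranasal spray):
  [0→0.5]: (0.00+2.80)/2 × 0.5 = 0.7
  [0.5→2]: (2.80+4.04)/2 × 1.5 = 5.13
  [2→2.5]: (4.04+3.78)/2 × 0.5 = 1.955
  [2.5→3]: (3.78+3.47)/2 × 0.5 = 1.8125
  [3→4]: (3.47+2.84)/2 × 1 = 3.155
  Sum = 12.7525 mcg/mL·h
Tail: C_last/k_e = 2.84/0.219 = 12.968
AUC_0→∞ (intranasal spray) = 12.7525 + 12.968 = 25.7205 mcg/mL·h
F = (AUC_ev/D_ev)/(AUC_iv/D_iv) = (25.7205/10)/(42.7/5) = 2.57205/8.54 = 0.3012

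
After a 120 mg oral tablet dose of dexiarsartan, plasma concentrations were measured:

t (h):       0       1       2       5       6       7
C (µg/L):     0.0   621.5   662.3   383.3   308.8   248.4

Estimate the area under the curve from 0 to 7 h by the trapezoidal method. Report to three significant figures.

AUC = 3150 µg/L·h

Trapezoidal AUC_0→7:
  [0→1]: (0.0+621.5)/2 × 1 = 310.75
  [1→2]: (621.5+662.3)/2 × 1 = 641.9
  [2→5]: (662.3+383.3)/2 × 3 = 1568.4
  [5→6]: (383.3+308.8)/2 × 1 = 346.05
  [6→7]: (308.8+248.4)/2 × 1 = 278.6
  Sum = 3145.7 µg/L·h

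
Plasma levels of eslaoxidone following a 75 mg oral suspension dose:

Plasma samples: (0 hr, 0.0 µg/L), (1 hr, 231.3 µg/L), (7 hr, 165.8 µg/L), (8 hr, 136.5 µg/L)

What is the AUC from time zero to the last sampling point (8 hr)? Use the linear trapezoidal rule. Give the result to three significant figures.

Trapezoidal AUC_0→8:
  [0→1]: (0.0+231.3)/2 × 1 = 115.65
  [1→7]: (231.3+165.8)/2 × 6 = 1191.3
  [7→8]: (165.8+136.5)/2 × 1 = 151.15
  Sum = 1458.1 µg/L·hr

AUC = 1460 µg/L·hr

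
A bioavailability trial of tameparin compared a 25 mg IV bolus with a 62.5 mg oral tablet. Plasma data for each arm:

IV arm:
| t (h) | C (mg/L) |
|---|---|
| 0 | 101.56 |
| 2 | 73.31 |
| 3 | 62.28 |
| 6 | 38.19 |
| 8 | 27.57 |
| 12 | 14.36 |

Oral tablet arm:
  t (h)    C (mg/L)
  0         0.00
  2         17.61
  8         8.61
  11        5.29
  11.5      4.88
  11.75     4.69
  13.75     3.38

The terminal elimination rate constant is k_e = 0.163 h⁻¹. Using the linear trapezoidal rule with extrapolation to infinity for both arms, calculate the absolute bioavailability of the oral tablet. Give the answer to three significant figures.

F = 0.0949

Trapezoidal AUC_0→12 (IV):
  [0→2]: (101.56+73.31)/2 × 2 = 174.87
  [2→3]: (73.31+62.28)/2 × 1 = 67.795
  [3→6]: (62.28+38.19)/2 × 3 = 150.705
  [6→8]: (38.19+27.57)/2 × 2 = 65.76
  [8→12]: (27.57+14.36)/2 × 4 = 83.86
  Sum = 542.99 mg/L·h
IV tail: 14.36/0.163 = 88.098; AUC_iv,0→∞ = 542.99 + 88.098 = 631.088 mg/L·h
Trapezoidal AUC_0→13.75 (oral tablet):
  [0→2]: (0.00+17.61)/2 × 2 = 17.61
  [2→8]: (17.61+8.61)/2 × 6 = 78.66
  [8→11]: (8.61+5.29)/2 × 3 = 20.85
  [11→11.5]: (5.29+4.88)/2 × 0.5 = 2.5425
  [11.5→11.75]: (4.88+4.69)/2 × 0.25 = 1.19625
  [11.75→13.75]: (4.69+3.38)/2 × 2 = 8.07
  Sum = 128.92875 mg/L·h
oral tablet tail: 3.38/0.163 = 20.736; AUC_ev,0→∞ = 128.92875 + 20.736 = 149.66475 mg/L·h
F = (AUC_ev/D_ev)/(AUC_iv/D_iv) = (149.66475/62.5)/(631.088/25) = 2.394636/25.24352 = 0.0949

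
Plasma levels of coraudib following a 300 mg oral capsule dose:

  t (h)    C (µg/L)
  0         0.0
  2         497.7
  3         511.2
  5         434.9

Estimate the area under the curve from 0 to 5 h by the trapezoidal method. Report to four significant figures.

Trapezoidal AUC_0→5:
  [0→2]: (0.0+497.7)/2 × 2 = 497.7
  [2→3]: (497.7+511.2)/2 × 1 = 504.45
  [3→5]: (511.2+434.9)/2 × 2 = 946.1
  Sum = 1948.25 µg/L·h

AUC = 1948 µg/L·h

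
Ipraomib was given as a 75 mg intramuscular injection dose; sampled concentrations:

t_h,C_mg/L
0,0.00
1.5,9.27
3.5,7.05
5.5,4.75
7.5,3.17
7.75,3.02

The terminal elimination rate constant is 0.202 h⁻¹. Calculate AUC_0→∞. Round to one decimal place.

Trapezoidal AUC_0→7.75:
  [0→1.5]: (0.00+9.27)/2 × 1.5 = 6.9525
  [1.5→3.5]: (9.27+7.05)/2 × 2 = 16.32
  [3.5→5.5]: (7.05+4.75)/2 × 2 = 11.8
  [5.5→7.5]: (4.75+3.17)/2 × 2 = 7.92
  [7.5→7.75]: (3.17+3.02)/2 × 0.25 = 0.77375
  Sum = 43.76625 mg/L·h
Extrapolated tail: C_last / k_e = 3.02 / 0.202 = 14.950
AUC_0→∞ = 43.76625 + 14.950 = 58.71625 mg/L·h

AUC = 58.7 mg/L·h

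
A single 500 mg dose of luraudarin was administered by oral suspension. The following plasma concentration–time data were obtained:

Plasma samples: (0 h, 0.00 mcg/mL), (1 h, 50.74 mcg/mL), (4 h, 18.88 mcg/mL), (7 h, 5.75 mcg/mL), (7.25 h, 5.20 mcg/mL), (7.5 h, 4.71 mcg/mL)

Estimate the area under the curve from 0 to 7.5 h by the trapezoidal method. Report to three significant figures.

AUC = 169 mcg/mL·h

Trapezoidal AUC_0→7.5:
  [0→1]: (0.00+50.74)/2 × 1 = 25.37
  [1→4]: (50.74+18.88)/2 × 3 = 104.43
  [4→7]: (18.88+5.75)/2 × 3 = 36.945
  [7→7.25]: (5.75+5.20)/2 × 0.25 = 1.36875
  [7.25→7.5]: (5.20+4.71)/2 × 0.25 = 1.23875
  Sum = 169.3525 mcg/mL·h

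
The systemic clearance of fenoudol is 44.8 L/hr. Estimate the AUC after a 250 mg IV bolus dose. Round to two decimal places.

AUC = 5.58 mg/L·hr

AUC_0→∞ = Dose_iv / CL
        = 250 / 44.8 = 5.58036 mg/L·hr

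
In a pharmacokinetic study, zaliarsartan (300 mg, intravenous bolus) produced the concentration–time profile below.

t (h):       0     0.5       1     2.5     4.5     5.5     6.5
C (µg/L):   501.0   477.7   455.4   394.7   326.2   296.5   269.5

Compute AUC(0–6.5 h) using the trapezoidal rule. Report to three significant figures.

AUC = 2430 µg/L·h

Trapezoidal AUC_0→6.5:
  [0→0.5]: (501.0+477.7)/2 × 0.5 = 244.675
  [0.5→1]: (477.7+455.4)/2 × 0.5 = 233.275
  [1→2.5]: (455.4+394.7)/2 × 1.5 = 637.575
  [2.5→4.5]: (394.7+326.2)/2 × 2 = 720.9
  [4.5→5.5]: (326.2+296.5)/2 × 1 = 311.35
  [5.5→6.5]: (296.5+269.5)/2 × 1 = 283.0
  Sum = 2430.775 µg/L·h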